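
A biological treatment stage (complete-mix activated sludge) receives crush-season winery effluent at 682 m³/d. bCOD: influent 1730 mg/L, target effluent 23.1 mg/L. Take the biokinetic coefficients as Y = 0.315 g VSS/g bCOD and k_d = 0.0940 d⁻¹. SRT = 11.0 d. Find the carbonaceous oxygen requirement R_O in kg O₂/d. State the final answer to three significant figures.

R_O ≈ 908 kg O₂/d

The observed yield is Y_obs = Y/(1 + k_d·θ_c) = 0.315 / (1 + 0.0940 × 11.0) = 0.315 / 2.034 = 0.1549 g VSS per g bCOD removed.
ΔS = 1730 − 23.1 = 1707 mg/L, so the substrate removal rate is 682 × 1707/1000 = 1164 kg bCOD/d.
Net sludge production P_X = 0.1549 × 1164 = 180.3 kg VSS/d.
R_O = Q·(S₀ − S) − 1.42·P_X = 1164 − 1.42 × 180.3 = 908.1 kg O₂/d.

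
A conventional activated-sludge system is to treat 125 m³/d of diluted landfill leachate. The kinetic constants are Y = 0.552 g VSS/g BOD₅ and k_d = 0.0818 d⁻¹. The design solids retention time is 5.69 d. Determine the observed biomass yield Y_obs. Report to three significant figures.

Y_obs ≈ 0.377 g VSS/g BOD₅

Y_obs = Y / (1 + k_d θ_c) = 0.552 / (1 + 0.0818 × 5.69) = 0.552 / 1.465 = 0.3767.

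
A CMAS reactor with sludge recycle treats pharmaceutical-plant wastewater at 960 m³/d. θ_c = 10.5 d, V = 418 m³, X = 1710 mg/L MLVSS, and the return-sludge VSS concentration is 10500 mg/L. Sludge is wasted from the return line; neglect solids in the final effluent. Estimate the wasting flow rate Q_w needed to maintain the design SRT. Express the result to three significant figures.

Q_w ≈ 6.48 m³/d

Wasting from the return line (neglecting effluent solids): Q_w = V·X / (θ_c·X_r) = 418.0 × 1710 / (10.5 × 10500) = 6.483 m³/d.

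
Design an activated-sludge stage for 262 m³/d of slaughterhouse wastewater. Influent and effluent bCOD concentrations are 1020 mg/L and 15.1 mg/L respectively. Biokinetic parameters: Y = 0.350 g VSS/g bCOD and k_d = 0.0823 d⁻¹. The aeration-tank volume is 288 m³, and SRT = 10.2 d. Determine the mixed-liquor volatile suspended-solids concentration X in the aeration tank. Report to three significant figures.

X ≈ 1770 mg/L

Solving the biomass balance for X: X = Y Q (S₀−S) θ_c / [V (1+k_d θ_c)] = 0.350 × 262 × (1020 − 15.1) × 10.2 / [288 × (1 + 0.0823 × 10.2)] = 1774 mg/L.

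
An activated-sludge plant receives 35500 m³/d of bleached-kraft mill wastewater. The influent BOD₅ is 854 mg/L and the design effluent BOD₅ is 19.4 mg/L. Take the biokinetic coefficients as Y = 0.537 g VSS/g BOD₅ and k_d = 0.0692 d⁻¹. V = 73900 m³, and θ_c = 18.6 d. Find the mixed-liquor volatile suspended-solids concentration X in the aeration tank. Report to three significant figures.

X ≈ 1750 mg/L

From V·X·(1 + k_d·θ_c) = Y·Q·(S₀ − S)·θ_c: X = 0.537 × 35500 × (854 − 19.4) × 18.6 / [73900 × (1 + 0.0692 × 18.6)] = 1751 mg/L.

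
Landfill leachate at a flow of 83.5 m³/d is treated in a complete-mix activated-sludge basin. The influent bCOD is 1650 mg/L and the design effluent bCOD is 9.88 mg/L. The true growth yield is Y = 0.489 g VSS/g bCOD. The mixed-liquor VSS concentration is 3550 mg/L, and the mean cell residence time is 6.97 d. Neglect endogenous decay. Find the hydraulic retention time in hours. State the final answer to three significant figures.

V·X = Y·Q·ΔS·θ_c gives V = 0.489 × 83.5 × (1650 − 9.88) × 6.97 / 3550 = 131.5 m³.
HRT = V/Q = 131.5 m³ / 83.5 m³·d⁻¹ = 1.575 d × 24 = 37.79 h.

τ ≈ 37.8 h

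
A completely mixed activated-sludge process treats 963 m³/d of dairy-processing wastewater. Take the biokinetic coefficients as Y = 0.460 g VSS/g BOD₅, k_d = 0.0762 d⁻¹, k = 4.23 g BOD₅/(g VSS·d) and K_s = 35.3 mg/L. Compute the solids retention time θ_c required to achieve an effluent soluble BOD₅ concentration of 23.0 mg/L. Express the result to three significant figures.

θ_c ≈ 1.45 d

At the target effluent, Y k S/(K_s+S) = 0.460×4.23×23.0/58.30 = 0.7676 d⁻¹.
θ_c = 1/(μ − k_d) = 1/(0.7676 − 0.0762) = 1/0.6914 = 1.446 d.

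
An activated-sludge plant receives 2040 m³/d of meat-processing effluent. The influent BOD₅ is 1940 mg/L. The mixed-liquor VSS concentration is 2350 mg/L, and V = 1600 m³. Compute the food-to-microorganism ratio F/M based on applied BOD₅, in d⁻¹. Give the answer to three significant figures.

F/M = Q·S₀ / (V·X) = 2040 × 1940 / (1600 × 2350) = 1.053 g BOD₅·(g VSS·d)⁻¹.

F/M ≈ 1.05 d⁻¹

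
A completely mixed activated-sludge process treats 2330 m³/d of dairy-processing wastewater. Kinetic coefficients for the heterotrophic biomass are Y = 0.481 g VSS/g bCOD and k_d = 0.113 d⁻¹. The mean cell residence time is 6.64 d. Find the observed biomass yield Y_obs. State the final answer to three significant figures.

Y_obs ≈ 0.275 g VSS/g bCOD

Correct the yield for decay: Y_obs = Y/(1 + k_d θ_c) = 0.481 / (1 + 0.113 × 6.64) = 0.481 / 1.750 = 0.2748.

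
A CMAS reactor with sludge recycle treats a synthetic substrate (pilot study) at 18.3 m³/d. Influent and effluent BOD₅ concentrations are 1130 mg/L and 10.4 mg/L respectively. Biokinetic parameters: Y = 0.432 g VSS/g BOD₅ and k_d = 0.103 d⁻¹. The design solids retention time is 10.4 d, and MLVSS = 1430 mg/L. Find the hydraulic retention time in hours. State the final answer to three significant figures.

τ ≈ 40.8 h

Rearranging the biomass balance for a CMAS with decay, V = Y·Q·ΔS·θ_c / [X·(1+k_d θ_c)] = 0.432 × 18.3 × (1130 − 10.4) × 10.4 / [1430 × (1 + 0.103 × 10.4)] = 9.21×10^4 / 2962 = 31.08 m³.
τ = V/Q = 31.08/18.3 = 1.698 d, or 40.76 h.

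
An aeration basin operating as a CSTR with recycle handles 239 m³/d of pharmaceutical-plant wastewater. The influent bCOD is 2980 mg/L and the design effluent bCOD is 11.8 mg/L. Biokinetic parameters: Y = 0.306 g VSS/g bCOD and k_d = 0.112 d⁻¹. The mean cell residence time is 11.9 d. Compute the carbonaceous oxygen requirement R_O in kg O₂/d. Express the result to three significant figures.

R_O ≈ 577 kg O₂/d

The observed yield is Y_obs = Y/(1 + k_d·θ_c) = 0.306 / (1 + 0.112 × 11.9) = 0.306 / 2.333 = 0.1312 g VSS per g bCOD removed.
Q·(S₀ − S) = 239 × (2980 − 11.8) × 10⁻³ = 709.4 kg/d removed.
P_X = Y_obs·Q·(S₀ − S) = 0.1312 × 709.4 = 93.05 kg VSS/d.
Carbonaceous O₂ demand = substrate oxidised − cell-mass equivalent = 709.4 − 1.42 × 93.05 = 577.3 kg O₂/d.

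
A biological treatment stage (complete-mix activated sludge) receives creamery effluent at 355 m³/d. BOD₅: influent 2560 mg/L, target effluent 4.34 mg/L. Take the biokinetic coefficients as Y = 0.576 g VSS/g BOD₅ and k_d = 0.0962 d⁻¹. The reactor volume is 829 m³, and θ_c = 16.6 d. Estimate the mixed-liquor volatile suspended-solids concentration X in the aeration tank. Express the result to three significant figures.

X ≈ 4030 mg/L

Solving the biomass balance for X: X = Y Q (S₀−S) θ_c / [V (1+k_d θ_c)] = 0.576 × 355 × (2560 − 4.34) × 16.6 / [829 × (1 + 0.0962 × 16.6)] = 4029 mg/L.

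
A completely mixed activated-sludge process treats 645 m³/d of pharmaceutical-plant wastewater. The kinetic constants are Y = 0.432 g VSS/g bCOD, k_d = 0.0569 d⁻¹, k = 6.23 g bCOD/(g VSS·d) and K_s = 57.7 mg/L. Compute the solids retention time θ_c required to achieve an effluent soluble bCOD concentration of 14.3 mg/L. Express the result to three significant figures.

Specific growth rate at S = 14.3 mg/L: μ = YkS/(K_s+S) = 0.432·6.23·14.3/(57.7+14.3) = 0.5345 d⁻¹.
Then 1/θ_c = μ − k_d = 0.5345 − 0.0569 = 0.4776 d⁻¹, giving θ_c = 2.094 d.

θ_c ≈ 2.09 d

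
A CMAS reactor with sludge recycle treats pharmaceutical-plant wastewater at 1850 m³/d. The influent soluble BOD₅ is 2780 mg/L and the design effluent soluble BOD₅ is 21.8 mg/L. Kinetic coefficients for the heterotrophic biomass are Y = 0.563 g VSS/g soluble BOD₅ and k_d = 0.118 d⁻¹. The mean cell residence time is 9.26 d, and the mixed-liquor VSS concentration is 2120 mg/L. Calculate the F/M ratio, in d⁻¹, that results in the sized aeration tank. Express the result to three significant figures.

F/M ≈ 0.405 d⁻¹

Rearranging the biomass balance for a CMAS with decay, V = Y·Q·ΔS·θ_c / [X·(1+k_d θ_c)] = 0.563 × 1850 × (2780 − 21.8) × 9.26 / [2120 × (1 + 0.118 × 9.26)] = 2.66×10^7 / 4436 = 5996 m³.
Food-to-microorganism ratio F/M = Q S₀ / (V X) = 1850 × 2780 / (5996 × 2120) = 0.4046 d⁻¹.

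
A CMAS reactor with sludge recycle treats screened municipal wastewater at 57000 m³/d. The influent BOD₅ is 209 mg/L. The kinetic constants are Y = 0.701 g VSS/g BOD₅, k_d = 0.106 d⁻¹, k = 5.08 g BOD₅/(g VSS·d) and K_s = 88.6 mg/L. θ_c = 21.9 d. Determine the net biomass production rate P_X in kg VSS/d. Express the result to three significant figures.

P_X ≈ 2470 kg VSS/d

Effluent substrate depends only on kinetics and SRT: S = K_s(1 + k_d θ_c) / [θ_c(Yk − k_d) − 1] = 88.6 × (1 + 0.106 × 21.9) / [21.9 × (0.701 × 5.08 − 0.106) − 1] = 294.3 / 74.67 = 3.941 mg/L.
Y_obs = Y / (1 + k_d θ_c) = 0.701 / (1 + 0.106 × 21.9) = 0.701 / 3.321 = 0.2111.
Q·(S₀ − S) = 57000 × (209 − 3.94) × 10⁻³ = 11688 kg/d removed.
Biomass produced: P_X = Y_obs·Q·ΔS = 0.2111 × 11688 ≈ 2467 kg VSS/d.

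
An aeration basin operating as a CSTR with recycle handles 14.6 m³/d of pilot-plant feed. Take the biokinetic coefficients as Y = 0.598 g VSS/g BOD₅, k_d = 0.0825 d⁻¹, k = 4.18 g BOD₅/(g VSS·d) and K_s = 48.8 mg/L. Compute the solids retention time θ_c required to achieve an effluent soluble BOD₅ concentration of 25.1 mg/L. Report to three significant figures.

From 1/θ_c = Y·k·S/(K_s + S) − k_d: Y·k·S/(K_s+S) = 0.598 × 4.18 × 25.1 / (48.8 + 25.1) = 0.8490 d⁻¹.
Then 1/θ_c = μ − k_d = 0.8490 − 0.0825 = 0.7665 d⁻¹, giving θ_c = 1.305 d.

θ_c ≈ 1.30 d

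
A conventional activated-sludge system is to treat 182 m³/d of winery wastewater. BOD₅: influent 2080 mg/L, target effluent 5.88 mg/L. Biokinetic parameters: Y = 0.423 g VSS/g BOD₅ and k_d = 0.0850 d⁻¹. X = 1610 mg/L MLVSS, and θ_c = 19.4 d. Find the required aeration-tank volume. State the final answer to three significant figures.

Steady-state biomass mass balance: V·X·(1 + k_d·θ_c) = Y·Q·(S₀ − S)·θ_c, so V = 0.423 × 182 × (2080 − 5.88) × 19.4 / [1610 × (1 + 0.0850 × 19.4)] = 3.1×10^6 / 4265 = 726.3 m³.

V ≈ 726 m³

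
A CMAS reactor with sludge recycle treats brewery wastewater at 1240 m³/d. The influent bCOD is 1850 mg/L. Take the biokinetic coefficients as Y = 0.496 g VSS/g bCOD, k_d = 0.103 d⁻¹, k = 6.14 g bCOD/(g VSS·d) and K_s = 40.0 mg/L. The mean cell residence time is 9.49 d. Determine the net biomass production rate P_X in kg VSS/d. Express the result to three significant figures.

Effluent substrate depends only on kinetics and SRT: S = K_s(1 + k_d θ_c) / [θ_c(Yk − k_d) − 1] = 40.0 × (1 + 0.103 × 9.49) / [9.49 × (0.496 × 6.14 − 0.103) − 1] = 79.10 / 26.92 = 2.938 mg/L.
Correct the yield for decay: Y_obs = Y/(1 + k_d θ_c) = 0.496 / (1 + 0.103 × 9.49) = 0.496 / 1.977 = 0.2508.
Mass of bCOD removed per day: Q(S₀ − S) = 1240 × 1847 g/m³ = 2290 kg/d.
So the net sludge growth is P_X = 0.2508 × 2290 = 574.5 kg VSS/d.

P_X ≈ 574 kg VSS/d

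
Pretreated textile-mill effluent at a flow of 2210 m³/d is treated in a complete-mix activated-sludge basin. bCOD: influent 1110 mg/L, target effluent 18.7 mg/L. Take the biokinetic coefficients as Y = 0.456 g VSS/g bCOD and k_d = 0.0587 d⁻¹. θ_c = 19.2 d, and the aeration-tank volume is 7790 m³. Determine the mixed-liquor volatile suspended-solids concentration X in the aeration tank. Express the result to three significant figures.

X = Y·Q·ΔS·θ_c / [V·(1 + k_d θ_c)] = 0.456 × 2210 × (1110 − 18.7) × 19.2 / [7790 × (1 + 0.0587 × 19.2)] = 1274 mg/L.

X ≈ 1270 mg/L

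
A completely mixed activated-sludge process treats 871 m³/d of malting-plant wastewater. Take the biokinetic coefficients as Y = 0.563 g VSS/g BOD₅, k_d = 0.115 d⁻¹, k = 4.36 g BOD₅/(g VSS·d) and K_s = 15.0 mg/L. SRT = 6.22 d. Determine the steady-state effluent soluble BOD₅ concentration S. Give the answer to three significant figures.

For a completely mixed reactor with recycle the Lawrence–McCarty relation gives S = K_s·(1 + k_d·θ_c) / [θ_c·(Y·k − k_d) − 1] = 15.0 × (1 + 0.115 × 6.22) / [6.22 × (0.563 × 4.36 − 0.115) − 1] = 25.73 / 13.55 = 1.898 mg/L.

S ≈ 1.90 mg/L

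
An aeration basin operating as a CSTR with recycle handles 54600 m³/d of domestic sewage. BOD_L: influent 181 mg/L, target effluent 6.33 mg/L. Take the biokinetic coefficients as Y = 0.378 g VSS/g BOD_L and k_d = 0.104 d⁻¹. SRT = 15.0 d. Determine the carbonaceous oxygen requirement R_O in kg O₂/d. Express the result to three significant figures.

R_O ≈ 7540 kg O₂/d

The observed yield is Y_obs = Y/(1 + k_d·θ_c) = 0.378 / (1 + 0.104 × 15.0) = 0.378 / 2.560 = 0.1477 g VSS per g BOD_L removed.
Mass of BOD_L removed per day: Q(S₀ − S) = 54600 × 174.7 g/m³ = 9537 kg/d.
P_X = Y_obs·Q·(S₀ − S) = 0.1477 × 9537 = 1408 kg VSS/d.
Carbonaceous O₂ demand = substrate oxidised − cell-mass equivalent = 9537 − 1.42 × 1408 = 7537 kg O₂/d.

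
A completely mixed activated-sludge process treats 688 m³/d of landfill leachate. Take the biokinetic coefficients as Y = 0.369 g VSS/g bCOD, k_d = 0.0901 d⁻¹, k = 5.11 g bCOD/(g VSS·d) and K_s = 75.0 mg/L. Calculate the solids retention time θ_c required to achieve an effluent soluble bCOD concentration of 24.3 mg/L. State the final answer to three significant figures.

θ_c ≈ 2.69 d

From 1/θ_c = Y·k·S/(K_s + S) − k_d: Y·k·S/(K_s+S) = 0.369 × 5.11 × 24.3 / (75.0 + 24.3) = 0.4614 d⁻¹.
1/θ_c = 0.4614 − 0.0901 = 0.3713 d⁻¹, so θ_c = 2.693 d.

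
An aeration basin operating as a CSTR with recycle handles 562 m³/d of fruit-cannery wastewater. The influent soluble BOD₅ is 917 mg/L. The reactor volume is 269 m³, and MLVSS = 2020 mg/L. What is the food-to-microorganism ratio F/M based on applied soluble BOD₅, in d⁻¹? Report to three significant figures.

F/M = Q·S₀ / (V·X) = 562 × 917 / (269.0 × 2020) = 0.9484 g soluble BOD₅·(g VSS·d)⁻¹.

F/M ≈ 0.948 d⁻¹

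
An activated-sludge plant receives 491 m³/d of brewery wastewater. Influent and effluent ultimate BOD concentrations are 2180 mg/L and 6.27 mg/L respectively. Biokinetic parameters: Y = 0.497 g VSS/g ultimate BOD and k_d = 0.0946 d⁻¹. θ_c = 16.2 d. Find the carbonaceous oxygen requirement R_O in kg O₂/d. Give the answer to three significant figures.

The observed yield is Y_obs = Y/(1 + k_d·θ_c) = 0.497 / (1 + 0.0946 × 16.2) = 0.497 / 2.533 = 0.1962 g VSS per g ultimate BOD removed.
Substrate removed = Q·(S₀ − S) = 491 m³/d × (2180 − 6.27) g/m³ = 1.07×10^6 g/d = 1067 kg/d.
Net sludge production P_X = 0.1962 × 1067 = 209.5 kg VSS/d.
R_O = Q·(S₀ − S) − 1.42·P_X = 1067 − 1.42 × 209.5 = 769.9 kg O₂/d.

R_O ≈ 770 kg O₂/d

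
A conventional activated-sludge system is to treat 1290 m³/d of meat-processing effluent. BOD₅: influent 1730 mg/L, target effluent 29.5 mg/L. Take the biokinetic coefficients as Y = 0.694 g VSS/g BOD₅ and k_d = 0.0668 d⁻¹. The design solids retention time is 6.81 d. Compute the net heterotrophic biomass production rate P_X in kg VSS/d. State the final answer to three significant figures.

P_X ≈ 1050 kg VSS/d

Y_obs = Y / (1 + k_d θ_c) = 0.694 / (1 + 0.0668 × 6.81) = 0.694 / 1.455 = 0.4770.
ΔS = 1730 − 29.5 = 1700 mg/L, so the substrate removal rate is 1290 × 1700/1000 = 2194 kg BOD₅/d.
P_X = Y_obs · Q(S₀ − S) = 0.4770 × 2194 = 1046 kg VSS/d.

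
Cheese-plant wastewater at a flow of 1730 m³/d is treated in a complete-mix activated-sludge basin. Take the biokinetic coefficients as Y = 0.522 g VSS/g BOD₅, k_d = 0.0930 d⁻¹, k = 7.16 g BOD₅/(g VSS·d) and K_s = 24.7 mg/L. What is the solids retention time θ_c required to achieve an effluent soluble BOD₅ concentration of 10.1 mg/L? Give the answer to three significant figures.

θ_c ≈ 1.01 d

From 1/θ_c = Y·k·S/(K_s + S) − k_d: Y·k·S/(K_s+S) = 0.522 × 7.16 × 10.1 / (24.7 + 10.1) = 1.085 d⁻¹.
Then 1/θ_c = μ − k_d = 1.085 − 0.0930 = 0.9917 d⁻¹, giving θ_c = 1.008 d.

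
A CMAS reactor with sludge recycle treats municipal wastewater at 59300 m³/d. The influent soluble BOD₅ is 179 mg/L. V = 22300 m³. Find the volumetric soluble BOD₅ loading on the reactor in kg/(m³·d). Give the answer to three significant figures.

L_v ≈ 0.476 kg soluble BOD₅/(m³·d)

Volumetric loading L_v = Q·S₀ / V = 59300 × 179 g/m³ / 22300 m³ = 476.0 g/(m³·d) = 0.4760 kg soluble BOD₅/(m³·d).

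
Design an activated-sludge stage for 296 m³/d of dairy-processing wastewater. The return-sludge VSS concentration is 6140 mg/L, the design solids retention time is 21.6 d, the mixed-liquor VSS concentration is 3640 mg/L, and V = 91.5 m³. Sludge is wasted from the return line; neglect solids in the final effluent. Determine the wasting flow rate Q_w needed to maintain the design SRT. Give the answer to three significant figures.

Wasting from the return line (neglecting effluent solids): Q_w = V·X / (θ_c·X_r) = 91.50 × 3640 / (21.6 × 6140) = 2.511 m³/d.

Q_w ≈ 2.51 m³/d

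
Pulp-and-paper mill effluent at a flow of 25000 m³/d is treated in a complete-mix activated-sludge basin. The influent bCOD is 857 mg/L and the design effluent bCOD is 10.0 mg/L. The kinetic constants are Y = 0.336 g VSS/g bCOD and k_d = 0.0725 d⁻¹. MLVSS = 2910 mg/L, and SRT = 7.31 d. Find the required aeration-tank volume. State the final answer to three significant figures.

Rearranging the biomass balance for a CMAS with decay, V = Y·Q·ΔS·θ_c / [X·(1+k_d θ_c)] = 0.336 × 25000 × (857 − 10.0) × 7.31 / [2910 × (1 + 0.0725 × 7.31)] = 5.2×10^7 / 4452 = 11682 m³.

V ≈ 11700 m³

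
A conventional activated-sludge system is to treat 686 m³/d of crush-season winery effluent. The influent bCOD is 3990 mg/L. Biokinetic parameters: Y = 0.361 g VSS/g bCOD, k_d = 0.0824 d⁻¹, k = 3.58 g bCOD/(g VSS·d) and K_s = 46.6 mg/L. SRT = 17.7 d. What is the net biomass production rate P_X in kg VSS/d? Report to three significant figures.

P_X ≈ 401 kg VSS/d

From the Monod/SRT balance for a CMAS, S = K_s·(1+k_d θ_c)/[θ_c·(Y k − k_d) − 1] = 46.6 × (1 + 0.0824 × 17.7) / [17.7 × (0.361 × 3.58 − 0.0824) − 1] = 114.6 / 20.42 = 5.611 mg/L.
The observed yield is Y_obs = Y/(1 + k_d·θ_c) = 0.361 / (1 + 0.0824 × 17.7) = 0.361 / 2.458 = 0.1468 g VSS per g bCOD removed.
Mass of bCOD removed per day: Q(S₀ − S) = 686 × 3984 g/m³ = 2733 kg/d.
P_X = Y_obs · Q(S₀ − S) = 0.1468 × 2733 = 401.4 kg VSS/d.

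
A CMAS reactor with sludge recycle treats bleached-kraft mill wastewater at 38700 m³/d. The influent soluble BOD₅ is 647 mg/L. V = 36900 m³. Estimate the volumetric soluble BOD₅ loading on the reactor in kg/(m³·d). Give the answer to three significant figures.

L_v ≈ 0.679 kg soluble BOD₅/(m³·d)

Applied soluble BOD₅ load per unit volume = Q·S₀/V = (38700 × 647/1000)/36900 = 0.6786 kg soluble BOD₅·m⁻³·d⁻¹.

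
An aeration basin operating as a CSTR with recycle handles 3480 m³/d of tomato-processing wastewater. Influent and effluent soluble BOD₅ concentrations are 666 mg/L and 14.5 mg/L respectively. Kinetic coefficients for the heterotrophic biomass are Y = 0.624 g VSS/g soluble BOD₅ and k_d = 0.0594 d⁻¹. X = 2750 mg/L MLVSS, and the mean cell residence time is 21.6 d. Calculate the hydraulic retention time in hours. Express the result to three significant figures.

τ ≈ 33.6 h

Rearranging the biomass balance for a CMAS with decay, V = Y·Q·ΔS·θ_c / [X·(1+k_d θ_c)] = 0.624 × 3480 × (666 − 14.5) × 21.6 / [2750 × (1 + 0.0594 × 21.6)] = 3.06×10^7 / 6278 = 4867 m³.
Hydraulic retention time τ = V/Q = 4867 / 3480 = 1.399 d = 33.57 h.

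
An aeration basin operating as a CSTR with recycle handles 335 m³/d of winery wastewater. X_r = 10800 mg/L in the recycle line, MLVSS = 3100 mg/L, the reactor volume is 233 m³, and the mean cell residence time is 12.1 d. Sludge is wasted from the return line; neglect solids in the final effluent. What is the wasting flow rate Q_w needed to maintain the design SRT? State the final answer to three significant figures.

Q_w ≈ 5.53 m³/d

Q_w = (V·X)/(θ_c X_r) = 233.0 × 3100 / (12.1 × 10800) = 5.527 m³/d.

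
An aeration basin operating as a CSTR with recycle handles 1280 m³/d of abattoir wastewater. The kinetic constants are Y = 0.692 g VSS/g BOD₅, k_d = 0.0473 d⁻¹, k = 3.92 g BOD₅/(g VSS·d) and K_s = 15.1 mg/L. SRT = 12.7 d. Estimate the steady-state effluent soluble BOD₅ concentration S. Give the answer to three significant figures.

Effluent substrate depends only on kinetics and SRT: S = K_s(1 + k_d θ_c) / [θ_c(Yk − k_d) − 1] = 15.1 × (1 + 0.0473 × 12.7) / [12.7 × (0.692 × 3.92 − 0.0473) − 1] = 24.17 / 32.85 = 0.7358 mg/L.

S ≈ 0.736 mg/L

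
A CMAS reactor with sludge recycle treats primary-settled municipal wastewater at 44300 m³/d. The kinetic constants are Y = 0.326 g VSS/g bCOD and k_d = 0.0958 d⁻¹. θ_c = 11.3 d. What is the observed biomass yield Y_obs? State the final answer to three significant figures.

Correct the yield for decay: Y_obs = Y/(1 + k_d θ_c) = 0.326 / (1 + 0.0958 × 11.3) = 0.326 / 2.083 = 0.1565.

Y_obs ≈ 0.157 g VSS/g bCOD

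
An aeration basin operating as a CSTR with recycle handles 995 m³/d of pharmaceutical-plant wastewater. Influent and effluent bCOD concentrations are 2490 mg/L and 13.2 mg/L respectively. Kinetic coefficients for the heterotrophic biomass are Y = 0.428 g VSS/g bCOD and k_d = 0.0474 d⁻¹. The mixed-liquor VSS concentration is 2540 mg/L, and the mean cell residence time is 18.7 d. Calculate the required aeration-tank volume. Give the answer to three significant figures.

V ≈ 4120 m³

Rearranging the biomass balance for a CMAS with decay, V = Y·Q·ΔS·θ_c / [X·(1+k_d θ_c)] = 0.428 × 995 × (2490 − 13.2) × 18.7 / [2540 × (1 + 0.0474 × 18.7)] = 1.97×10^7 / 4791 = 4117 m³.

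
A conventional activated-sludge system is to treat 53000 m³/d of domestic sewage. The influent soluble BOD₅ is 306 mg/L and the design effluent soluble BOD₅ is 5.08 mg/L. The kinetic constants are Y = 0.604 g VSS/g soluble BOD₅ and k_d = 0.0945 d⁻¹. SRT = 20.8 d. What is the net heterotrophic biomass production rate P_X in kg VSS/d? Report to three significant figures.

Correct the yield for decay: Y_obs = Y/(1 + k_d θ_c) = 0.604 / (1 + 0.0945 × 20.8) = 0.604 / 2.966 = 0.2037.
ΔS = 306 − 5.08 = 300.9 mg/L, so the substrate removal rate is 53000 × 300.9/1000 = 15949 kg soluble BOD₅/d.
Net biomass production P_X = Y_obs × Q·(S₀ − S) = 0.2037 × 15949 = 3248 kg VSS/d.

P_X ≈ 3250 kg VSS/d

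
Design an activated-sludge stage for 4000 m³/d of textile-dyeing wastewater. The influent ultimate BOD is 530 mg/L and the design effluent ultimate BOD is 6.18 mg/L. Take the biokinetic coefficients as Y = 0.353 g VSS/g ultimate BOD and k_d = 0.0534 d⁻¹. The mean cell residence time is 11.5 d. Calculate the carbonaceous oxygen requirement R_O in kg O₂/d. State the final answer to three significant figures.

Observed yield with endogenous decay: Y_obs = Y / (1 + k_d·θ_c) = 0.353 / (1 + 0.0534 × 11.5) = 0.353 / 1.614 = 0.2187 g VSS/g ultimate BOD.
Substrate removed = Q·(S₀ − S) = 4000 m³/d × (530 − 6.18) g/m³ = 2.1×10^6 g/d = 2095 kg/d.
Biomass synthesised: P_X = Y_obs × 2095 = 458.2 kg VSS/d.
R_O = Q·(S₀ − S) − 1.42·P_X = 2095 − 1.42 × 458.2 = 1445 kg O₂/d.

R_O ≈ 1440 kg O₂/d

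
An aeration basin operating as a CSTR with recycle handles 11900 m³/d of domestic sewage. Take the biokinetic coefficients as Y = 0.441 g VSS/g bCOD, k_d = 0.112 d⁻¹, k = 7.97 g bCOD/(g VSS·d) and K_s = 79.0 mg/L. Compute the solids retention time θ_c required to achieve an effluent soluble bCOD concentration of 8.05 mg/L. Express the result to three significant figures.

At the target effluent, Y k S/(K_s+S) = 0.441×7.97×8.05/87.05 = 0.3250 d⁻¹.
1/θ_c = 0.3250 − 0.112 = 0.2130 d⁻¹, so θ_c = 4.694 d.

θ_c ≈ 4.69 d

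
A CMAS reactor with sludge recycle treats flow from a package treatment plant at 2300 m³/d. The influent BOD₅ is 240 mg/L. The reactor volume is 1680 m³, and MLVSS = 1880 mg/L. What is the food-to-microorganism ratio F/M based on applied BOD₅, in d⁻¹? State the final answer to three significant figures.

F/M ≈ 0.175 d⁻¹

F/M = Q·S₀ / (V·X) = 2300 × 240 / (1680 × 1880) = 0.1748 g BOD₅·(g VSS·d)⁻¹.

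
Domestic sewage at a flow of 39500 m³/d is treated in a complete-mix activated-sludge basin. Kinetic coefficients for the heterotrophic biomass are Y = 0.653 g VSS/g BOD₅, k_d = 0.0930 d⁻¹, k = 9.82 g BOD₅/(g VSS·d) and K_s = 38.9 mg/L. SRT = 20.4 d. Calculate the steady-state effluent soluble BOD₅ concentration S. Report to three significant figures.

For a completely mixed reactor with recycle the Lawrence–McCarty relation gives S = K_s·(1 + k_d·θ_c) / [θ_c·(Y·k − k_d) − 1] = 38.9 × (1 + 0.0930 × 20.4) / [20.4 × (0.653 × 9.82 − 0.0930) − 1] = 112.7 / 127.9 = 0.8810 mg/L.

S ≈ 0.881 mg/L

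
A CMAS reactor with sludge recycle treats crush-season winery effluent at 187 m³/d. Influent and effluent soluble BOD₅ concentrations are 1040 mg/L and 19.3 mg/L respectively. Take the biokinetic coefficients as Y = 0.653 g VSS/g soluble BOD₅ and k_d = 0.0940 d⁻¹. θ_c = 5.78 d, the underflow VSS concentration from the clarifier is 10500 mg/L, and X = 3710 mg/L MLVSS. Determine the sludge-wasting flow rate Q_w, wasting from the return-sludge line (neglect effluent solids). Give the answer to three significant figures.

From the SRT design equation V = Y Q (S₀−S) θ_c / [X (1 + k_d θ_c)] = 0.653 × 187 × (1040 − 19.3) × 5.78 / [3710 × (1 + 0.0940 × 5.78)] = 7.2×10^5 / 5726 = 125.8 m³.
Wasting from the return line (neglecting effluent solids): Q_w = V·X / (θ_c·X_r) = 125.8 × 3710 / (5.78 × 10500) = 7.691 m³/d.

Q_w ≈ 7.69 m³/d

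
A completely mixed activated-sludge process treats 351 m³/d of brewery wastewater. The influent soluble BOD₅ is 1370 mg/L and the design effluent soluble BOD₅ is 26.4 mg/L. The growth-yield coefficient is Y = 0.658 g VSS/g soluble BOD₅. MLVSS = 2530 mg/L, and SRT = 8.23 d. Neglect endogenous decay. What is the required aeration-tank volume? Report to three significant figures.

Biomass mass balance (decay neglected): V·X = Y·Q·(S₀ − S)·θ_c, so V = 0.658 × 351 × (1370 − 26.4) × 8.23 / 2530 = 1009 m³.

V ≈ 1010 m³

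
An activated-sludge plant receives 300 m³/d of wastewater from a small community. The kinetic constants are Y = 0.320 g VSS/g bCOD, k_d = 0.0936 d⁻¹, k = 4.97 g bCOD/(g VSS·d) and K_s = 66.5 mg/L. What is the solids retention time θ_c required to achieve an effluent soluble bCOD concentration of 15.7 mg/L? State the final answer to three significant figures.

From 1/θ_c = Y·k·S/(K_s + S) − k_d: Y·k·S/(K_s+S) = 0.320 × 4.97 × 15.7 / (66.5 + 15.7) = 0.3038 d⁻¹.
θ_c = 1/(μ − k_d) = 1/(0.3038 − 0.0936) = 1/0.2102 = 4.758 d.

θ_c ≈ 4.76 d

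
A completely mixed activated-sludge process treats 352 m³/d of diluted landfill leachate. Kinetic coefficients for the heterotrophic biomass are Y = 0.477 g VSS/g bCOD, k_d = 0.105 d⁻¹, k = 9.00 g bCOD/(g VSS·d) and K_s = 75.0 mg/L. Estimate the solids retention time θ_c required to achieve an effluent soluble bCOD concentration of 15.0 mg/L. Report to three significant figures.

θ_c ≈ 1.64 d

Specific growth rate at S = 15.0 mg/L: μ = YkS/(K_s+S) = 0.477·9.00·15.0/(75.0+15.0) = 0.7155 d⁻¹.
1/θ_c = 0.7155 − 0.105 = 0.6105 d⁻¹, so θ_c = 1.638 d.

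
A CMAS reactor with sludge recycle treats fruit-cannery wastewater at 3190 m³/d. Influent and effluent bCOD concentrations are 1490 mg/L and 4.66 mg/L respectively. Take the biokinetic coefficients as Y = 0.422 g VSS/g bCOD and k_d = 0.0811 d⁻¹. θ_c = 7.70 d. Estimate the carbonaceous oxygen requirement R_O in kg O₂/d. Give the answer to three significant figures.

The observed yield is Y_obs = Y/(1 + k_d·θ_c) = 0.422 / (1 + 0.0811 × 7.70) = 0.422 / 1.624 = 0.2598 g VSS per g bCOD removed.
Q·(S₀ − S) = 3190 × (1490 − 4.66) × 10⁻³ = 4738 kg/d removed.
Net sludge production P_X = 0.2598 × 4738 = 1231 kg VSS/d.
Carbonaceous O₂ demand = substrate oxidised − cell-mass equivalent = 4738 − 1.42 × 1231 = 2990 kg O₂/d.

R_O ≈ 2990 kg O₂/d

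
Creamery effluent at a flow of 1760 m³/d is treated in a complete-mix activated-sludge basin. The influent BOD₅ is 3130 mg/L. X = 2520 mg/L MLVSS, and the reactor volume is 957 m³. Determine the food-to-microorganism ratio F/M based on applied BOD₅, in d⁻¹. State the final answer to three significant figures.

F/M ≈ 2.28 d⁻¹

F/M = applied load / biomass = Q·S₀/(V·X) = 1760 × 3130 / (957.0 × 2520) = 2.284 d⁻¹.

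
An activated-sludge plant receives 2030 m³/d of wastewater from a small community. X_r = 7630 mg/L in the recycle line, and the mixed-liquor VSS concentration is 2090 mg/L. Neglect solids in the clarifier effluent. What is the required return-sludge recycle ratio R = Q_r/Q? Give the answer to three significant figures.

R ≈ 0.377

Mass balance around the secondary clarifier (neglecting effluent solids): R = X / (X_r − X) = 2090 / (7630 − 2090) = 0.3773.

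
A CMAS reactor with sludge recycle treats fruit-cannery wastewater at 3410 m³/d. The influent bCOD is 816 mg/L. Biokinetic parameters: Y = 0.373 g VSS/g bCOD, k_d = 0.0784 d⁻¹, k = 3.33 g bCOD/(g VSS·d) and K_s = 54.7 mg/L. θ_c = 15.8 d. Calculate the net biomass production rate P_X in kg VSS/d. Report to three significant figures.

P_X ≈ 460 kg VSS/d

For a completely mixed reactor with recycle the Lawrence–McCarty relation gives S = K_s·(1 + k_d·θ_c) / [θ_c·(Y·k − k_d) − 1] = 54.7 × (1 + 0.0784 × 15.8) / [15.8 × (0.373 × 3.33 − 0.0784) − 1] = 122.5 / 17.39 = 7.043 mg/L.
Y_obs = Y / (1 + k_d θ_c) = 0.373 / (1 + 0.0784 × 15.8) = 0.373 / 2.239 = 0.1666.
ΔS = 816 − 7.04 = 809.0 mg/L, so the substrate removal rate is 3410 × 809.0/1000 = 2759 kg bCOD/d.
So the net sludge growth is P_X = 0.1666 × 2759 = 459.6 kg VSS/d.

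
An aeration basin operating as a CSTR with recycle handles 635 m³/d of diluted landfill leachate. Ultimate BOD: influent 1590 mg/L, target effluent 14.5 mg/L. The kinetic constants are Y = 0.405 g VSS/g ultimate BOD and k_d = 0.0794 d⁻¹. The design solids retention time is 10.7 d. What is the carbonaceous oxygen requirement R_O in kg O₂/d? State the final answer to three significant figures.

R_O ≈ 689 kg O₂/d

Y_obs = Y / (1 + k_d θ_c) = 0.405 / (1 + 0.0794 × 10.7) = 0.405 / 1.850 = 0.2190.
Mass of ultimate BOD removed per day: Q(S₀ − S) = 635 × 1576 g/m³ = 1000 kg/d.
P_X = Y_obs·Q·(S₀ − S) = 0.2190 × 1000 = 219.1 kg VSS/d.
R_O = Q·(S₀ − S) − 1.42·P_X = 1000 − 1.42 × 219.1 = 689.4 kg O₂/d.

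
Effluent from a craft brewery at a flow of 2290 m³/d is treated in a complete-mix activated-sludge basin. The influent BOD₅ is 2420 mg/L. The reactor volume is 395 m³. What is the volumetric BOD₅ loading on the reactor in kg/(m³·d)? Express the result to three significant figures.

Applied BOD₅ load per unit volume = Q·S₀/V = (2290 × 2420/1000)/395.0 = 14.03 kg BOD₅·m⁻³·d⁻¹.

L_v ≈ 14.0 kg BOD₅/(m³·d)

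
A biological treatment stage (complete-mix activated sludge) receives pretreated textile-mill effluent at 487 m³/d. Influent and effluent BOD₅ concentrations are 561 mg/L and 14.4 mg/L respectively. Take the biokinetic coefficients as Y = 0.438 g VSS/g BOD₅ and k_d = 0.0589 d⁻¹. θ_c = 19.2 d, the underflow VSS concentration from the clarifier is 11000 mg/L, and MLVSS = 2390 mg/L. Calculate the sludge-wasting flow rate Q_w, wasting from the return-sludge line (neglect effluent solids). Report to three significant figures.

From the SRT design equation V = Y Q (S₀−S) θ_c / [X (1 + k_d θ_c)] = 0.438 × 487 × (561 − 14.4) × 19.2 / [2390 × (1 + 0.0589 × 19.2)] = 2.24×10^6 / 5093 = 439.6 m³.
θ_c = V·X/(Q_w·X_r) when wasting from the recycle, so Q_w = V·X/(θ_c·X_r) = 439.6 × 2390 / (19.2 × 11000) = 4.974 m³/d.

Q_w ≈ 4.97 m³/d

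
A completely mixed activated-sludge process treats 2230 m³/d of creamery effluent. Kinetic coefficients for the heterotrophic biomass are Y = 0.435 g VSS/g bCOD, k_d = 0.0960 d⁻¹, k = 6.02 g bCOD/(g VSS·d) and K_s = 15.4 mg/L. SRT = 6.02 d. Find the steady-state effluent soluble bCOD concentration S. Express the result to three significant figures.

From the Monod/SRT balance for a CMAS, S = K_s·(1+k_d θ_c)/[θ_c·(Y k − k_d) − 1] = 15.4 × (1 + 0.0960 × 6.02) / [6.02 × (0.435 × 6.02 − 0.0960) − 1] = 24.30 / 14.19 = 1.713 mg/L.

S ≈ 1.71 mg/L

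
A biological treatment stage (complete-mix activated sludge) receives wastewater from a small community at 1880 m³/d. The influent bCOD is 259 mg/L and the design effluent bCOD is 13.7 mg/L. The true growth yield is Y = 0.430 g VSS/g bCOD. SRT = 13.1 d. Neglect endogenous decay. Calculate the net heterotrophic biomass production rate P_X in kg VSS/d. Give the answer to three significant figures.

P_X ≈ 198 kg VSS/d

With endogenous decay neglected, the observed yield equals the true yield: Y_obs = Y = 0.430 g VSS/g bCOD.
ΔS = 259 − 13.7 = 245.3 mg/L, so the substrate removal rate is 1880 × 245.3/1000 = 461.2 kg bCOD/d.
Net biomass production P_X = Y_obs × Q·(S₀ − S) = 0.4300 × 461.2 = 198.3 kg VSS/d.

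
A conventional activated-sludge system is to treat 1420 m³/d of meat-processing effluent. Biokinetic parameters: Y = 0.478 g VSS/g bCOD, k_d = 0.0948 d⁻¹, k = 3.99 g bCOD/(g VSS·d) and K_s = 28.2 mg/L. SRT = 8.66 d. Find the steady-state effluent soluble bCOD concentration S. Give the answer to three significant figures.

S ≈ 3.49 mg/L

For a completely mixed reactor with recycle the Lawrence–McCarty relation gives S = K_s·(1 + k_d·θ_c) / [θ_c·(Y·k − k_d) − 1] = 28.2 × (1 + 0.0948 × 8.66) / [8.66 × (0.478 × 3.99 − 0.0948) − 1] = 51.35 / 14.70 = 3.494 mg/L.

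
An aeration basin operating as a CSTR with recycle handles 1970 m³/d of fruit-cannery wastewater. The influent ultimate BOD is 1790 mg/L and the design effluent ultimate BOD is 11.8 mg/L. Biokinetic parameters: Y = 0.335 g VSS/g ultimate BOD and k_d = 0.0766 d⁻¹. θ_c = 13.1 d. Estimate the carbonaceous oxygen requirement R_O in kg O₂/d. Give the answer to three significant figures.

R_O ≈ 2670 kg O₂/d

Observed yield with endogenous decay: Y_obs = Y / (1 + k_d·θ_c) = 0.335 / (1 + 0.0766 × 13.1) = 0.335 / 2.003 = 0.1672 g VSS/g ultimate BOD.
Substrate removed = Q·(S₀ − S) = 1970 m³/d × (1790 − 11.8) g/m³ = 3.5×10^6 g/d = 3503 kg/d.
Biomass synthesised: P_X = Y_obs × 3503 = 585.7 kg VSS/d.
Carbonaceous O₂ demand = substrate oxidised − cell-mass equivalent = 3503 − 1.42 × 585.7 = 2671 kg O₂/d.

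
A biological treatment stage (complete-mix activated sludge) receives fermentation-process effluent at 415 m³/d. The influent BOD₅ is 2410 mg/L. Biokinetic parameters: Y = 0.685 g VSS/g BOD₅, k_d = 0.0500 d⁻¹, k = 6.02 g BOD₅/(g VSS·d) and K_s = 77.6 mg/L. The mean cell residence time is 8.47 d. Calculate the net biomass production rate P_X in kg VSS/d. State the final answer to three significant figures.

P_X ≈ 481 kg VSS/d

For a completely mixed reactor with recycle the Lawrence–McCarty relation gives S = K_s·(1 + k_d·θ_c) / [θ_c·(Y·k − k_d) − 1] = 77.6 × (1 + 0.0500 × 8.47) / [8.47 × (0.685 × 6.02 − 0.0500) − 1] = 110.5 / 33.50 = 3.297 mg/L.
Correct the yield for decay: Y_obs = Y/(1 + k_d θ_c) = 0.685 / (1 + 0.0500 × 8.47) = 0.685 / 1.423 = 0.4812.
Q·(S₀ − S) = 415 × (2410 − 3.30) × 10⁻³ = 998.8 kg/d removed.
So the net sludge growth is P_X = 0.4812 × 998.8 = 480.6 kg VSS/d.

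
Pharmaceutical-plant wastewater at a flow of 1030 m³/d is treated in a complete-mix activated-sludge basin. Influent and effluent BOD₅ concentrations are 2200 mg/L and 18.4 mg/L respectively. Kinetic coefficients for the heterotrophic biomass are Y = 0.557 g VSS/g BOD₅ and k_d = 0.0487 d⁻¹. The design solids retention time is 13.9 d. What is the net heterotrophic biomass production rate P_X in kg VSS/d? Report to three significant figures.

P_X ≈ 746 kg VSS/d

The observed yield is Y_obs = Y/(1 + k_d·θ_c) = 0.557 / (1 + 0.0487 × 13.9) = 0.557 / 1.677 = 0.3322 g VSS per g BOD₅ removed.
ΔS = 2200 − 18.4 = 2182 mg/L, so the substrate removal rate is 1030 × 2182/1000 = 2247 kg BOD₅/d.
So the net sludge growth is P_X = 0.3322 × 2247 = 746.4 kg VSS/d.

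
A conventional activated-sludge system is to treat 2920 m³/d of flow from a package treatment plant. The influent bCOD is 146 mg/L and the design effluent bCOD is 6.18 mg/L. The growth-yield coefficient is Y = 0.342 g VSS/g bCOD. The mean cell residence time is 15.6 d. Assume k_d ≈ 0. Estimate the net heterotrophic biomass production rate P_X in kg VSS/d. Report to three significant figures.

With endogenous decay neglected, the observed yield equals the true yield: Y_obs = Y = 0.342 g VSS/g bCOD.
Substrate removed = Q·(S₀ − S) = 2920 m³/d × (146 − 6.18) g/m³ = 4.08×10^5 g/d = 408.3 kg/d.
P_X = Y_obs · Q(S₀ − S) = 0.3420 × 408.3 = 139.6 kg VSS/d.

P_X ≈ 140 kg VSS/d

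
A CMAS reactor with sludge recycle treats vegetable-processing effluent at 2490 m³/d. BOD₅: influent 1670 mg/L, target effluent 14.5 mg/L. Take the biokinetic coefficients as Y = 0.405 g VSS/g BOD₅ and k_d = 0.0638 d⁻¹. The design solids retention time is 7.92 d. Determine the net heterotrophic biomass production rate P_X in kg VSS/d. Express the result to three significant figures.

Y_obs = Y / (1 + k_d θ_c) = 0.405 / (1 + 0.0638 × 7.92) = 0.405 / 1.505 = 0.2691.
Mass of BOD₅ removed per day: Q(S₀ − S) = 2490 × 1656 g/m³ = 4122 kg/d.
Net biomass production P_X = Y_obs × Q·(S₀ − S) = 0.2691 × 4122 = 1109 kg VSS/d.

P_X ≈ 1110 kg VSS/d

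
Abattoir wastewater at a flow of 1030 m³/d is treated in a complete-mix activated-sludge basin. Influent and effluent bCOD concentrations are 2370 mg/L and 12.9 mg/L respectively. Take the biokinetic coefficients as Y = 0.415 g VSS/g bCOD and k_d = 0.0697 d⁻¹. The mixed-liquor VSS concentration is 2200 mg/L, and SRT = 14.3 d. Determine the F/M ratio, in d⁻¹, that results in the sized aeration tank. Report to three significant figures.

F/M ≈ 0.338 d⁻¹

Steady-state biomass mass balance: V·X·(1 + k_d·θ_c) = Y·Q·(S₀ − S)·θ_c, so V = 0.415 × 1030 × (2370 − 12.9) × 14.3 / [2200 × (1 + 0.0697 × 14.3)] = 1.44×10^7 / 4393 = 3280 m³.
F/M = applied load / biomass = Q·S₀/(V·X) = 1030 × 2370 / (3280 × 2200) = 0.3383 d⁻¹.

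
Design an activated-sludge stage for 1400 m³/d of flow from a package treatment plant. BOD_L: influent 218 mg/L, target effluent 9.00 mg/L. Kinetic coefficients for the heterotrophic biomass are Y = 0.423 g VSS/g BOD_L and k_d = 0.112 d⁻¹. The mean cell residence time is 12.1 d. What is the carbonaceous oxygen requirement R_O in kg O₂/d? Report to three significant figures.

R_O ≈ 218 kg O₂/d

The observed yield is Y_obs = Y/(1 + k_d·θ_c) = 0.423 / (1 + 0.112 × 12.1) = 0.423 / 2.355 = 0.1796 g VSS per g BOD_L removed.
Mass of BOD_L removed per day: Q(S₀ − S) = 1400 × 209.0 g/m³ = 292.6 kg/d.
P_X = Y_obs·Q·(S₀ − S) = 0.1796 × 292.6 = 52.55 kg VSS/d.
R_O = Q·ΔS − 1.42 P_X = 292.6 − 74.62 = 218.0 kg O₂/d.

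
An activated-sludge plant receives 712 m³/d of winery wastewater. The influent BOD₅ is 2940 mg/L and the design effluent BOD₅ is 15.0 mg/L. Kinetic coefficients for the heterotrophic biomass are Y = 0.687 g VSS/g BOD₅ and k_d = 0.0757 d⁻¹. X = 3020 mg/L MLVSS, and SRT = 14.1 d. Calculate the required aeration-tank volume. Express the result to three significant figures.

V ≈ 3230 m³

From the SRT design equation V = Y Q (S₀−S) θ_c / [X (1 + k_d θ_c)] = 0.687 × 712 × (2940 − 15.0) × 14.1 / [3020 × (1 + 0.0757 × 14.1)] = 2.02×10^7 / 6243 = 3231 m³.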